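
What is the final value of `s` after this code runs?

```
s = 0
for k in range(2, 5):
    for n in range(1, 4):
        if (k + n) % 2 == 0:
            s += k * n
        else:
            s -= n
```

14

k=2,n=1: odd sum, s = 0-1 = -1
k=2,n=2: even sum, s = (-1)+4 = 3
k=2,n=3: odd sum, s = 3-3 = 0
k=3,n=1: even sum, s = 0+3 = 3
k=3,n=2: odd sum, s = 3-2 = 1
k=3,n=3: even sum, s = 1+9 = 10
k=4,n=1: odd sum, s = 10-1 = 9
k=4,n=2: even sum, s = 9+8 = 17
k=4,n=3: odd sum, s = 17-3 = 14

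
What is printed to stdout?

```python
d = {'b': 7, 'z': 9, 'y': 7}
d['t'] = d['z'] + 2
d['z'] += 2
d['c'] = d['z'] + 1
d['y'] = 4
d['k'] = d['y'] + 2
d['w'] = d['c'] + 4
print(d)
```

d['t'] = d['z']+2 = 11 → {'b': 7, 'z': 9, 'y': 7, 't': 11}
d['z'] = 9+2 = 11 → {'b': 7, 'z': 11, 'y': 7, 't': 11}
d['c'] = d['z']+1 = 12 → {'b': 7, 'z': 11, 'y': 7, 't': 11, 'c': 12}
d['y'] = 4 → {'b': 7, 'z': 11, 'y': 4, 't': 11, 'c': 12}
d['k'] = d['y']+2 = 6 → {'b': 7, 'z': 11, 'y': 4, 't': 11, 'c': 12, 'k': 6}
d['w'] = d['c']+4 = 16 → {'b': 7, 'z': 11, 'y': 4, 't': 11, 'c': 12, 'k': 6, 'w': 16}

{'b': 7, 'z': 11, 'y': 4, 't': 11, 'c': 12, 'k': 6, 'w': 16}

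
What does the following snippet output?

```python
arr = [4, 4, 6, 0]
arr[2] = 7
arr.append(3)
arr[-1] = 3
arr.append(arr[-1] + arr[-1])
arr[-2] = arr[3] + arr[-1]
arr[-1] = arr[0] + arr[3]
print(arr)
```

arr[2] = 7 → [4, 4, 7, 0]
append 3 → [4, 4, 7, 0, 3]
arr[-1] = 3 → [4, 4, 7, 0, 3]
append arr[-1]+arr[-1] = 3+3 = 6 → [4, 4, 7, 0, 3, 6]
arr[-2] = arr[3]+arr[-1] = 0+6 = 6 → [4, 4, 7, 0, 6, 6]
arr[-1] = arr[0]+arr[3] = 4+0 = 4 → [4, 4, 7, 0, 6, 4]

[4, 4, 7, 0, 6, 4]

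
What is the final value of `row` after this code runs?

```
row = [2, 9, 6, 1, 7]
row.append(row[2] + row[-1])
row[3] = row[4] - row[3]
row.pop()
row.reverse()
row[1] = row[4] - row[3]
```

append row[2]+row[-1] = 6+7 = 13 → [2, 9, 6, 1, 7, 13]
row[3] = row[4]-row[3] = 7-1 = 6 → [2, 9, 6, 6, 7, 13]
pop() removes 13 → [2, 9, 6, 6, 7]
reverse → [7, 6, 6, 9, 2]
row[1] = row[4]-row[3] = 2-9 = -7 → [7, -7, 6, 9, 2]

[7, -7, 6, 9, 2]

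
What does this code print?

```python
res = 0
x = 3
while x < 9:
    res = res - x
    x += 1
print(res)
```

x=3: res = 0-3 = -3
x=4: res = (-3)-4 = -7
x=5: res = (-7)-5 = -12
x=6: res = (-12)-6 = -18
x=7: res = (-18)-7 = -25
x=8: res = (-25)-8 = -33

-33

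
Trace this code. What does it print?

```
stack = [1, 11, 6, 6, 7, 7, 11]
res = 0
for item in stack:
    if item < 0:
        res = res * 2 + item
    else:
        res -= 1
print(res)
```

item=1: not <0, res = 0-1 = -1
item=11: not <0, res = (-1)-1 = -2
item=6: not <0, res = (-2)-1 = -3
item=6: not <0, res = (-3)-1 = -4
item=7: not <0, res = (-4)-1 = -5
item=7: not <0, res = (-5)-1 = -6
item=11: not <0, res = (-6)-1 = -7

-7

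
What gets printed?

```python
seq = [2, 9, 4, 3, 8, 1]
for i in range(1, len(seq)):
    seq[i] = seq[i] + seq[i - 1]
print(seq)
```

i=1: seq[1] = 9+2 = 11 → [2, 11, 4, 3, 8, 1]
i=2: seq[2] = 4+11 = 15 → [2, 11, 15, 3, 8, 1]
i=3: seq[3] = 3+15 = 18 → [2, 11, 15, 18, 8, 1]
i=4: seq[4] = 8+18 = 26 → [2, 11, 15, 18, 26, 1]
i=5: seq[5] = 1+26 = 27 → [2, 11, 15, 18, 26, 27]

[2, 11, 15, 18, 26, 27]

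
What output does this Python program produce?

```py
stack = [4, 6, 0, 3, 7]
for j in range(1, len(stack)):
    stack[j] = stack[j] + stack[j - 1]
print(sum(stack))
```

j=1: stack[1] = 6+4 = 10 → [4, 10, 0, 3, 7]
j=2: stack[2] = 0+10 = 10 → [4, 10, 10, 3, 7]
j=3: stack[3] = 3+10 = 13 → [4, 10, 10, 13, 7]
j=4: stack[4] = 7+13 = 20 → [4, 10, 10, 13, 20]
sum = 57

57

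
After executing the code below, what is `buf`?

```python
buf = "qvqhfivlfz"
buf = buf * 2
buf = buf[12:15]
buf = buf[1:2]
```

repeat ×2 → 'qvqhfivlfzqvqhfivlfz'
slice [12:15] → 'qhf'
slice [1:2] → 'h'

'h'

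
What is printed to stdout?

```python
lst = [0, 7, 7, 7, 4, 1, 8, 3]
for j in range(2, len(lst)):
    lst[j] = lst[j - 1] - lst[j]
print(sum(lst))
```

j=2: lst[2] = 7-7 = 0 → [0, 7, 0, 7, 4, 1, 8, 3]
j=3: lst[3] = 0-7 = -7 → [0, 7, 0, -7, 4, 1, 8, 3]
j=4: lst[4] = (-7)-4 = -11 → [0, 7, 0, -7, -11, 1, 8, 3]
j=5: lst[5] = (-11)-1 = -12 → [0, 7, 0, -7, -11, -12, 8, 3]
j=6: lst[6] = (-12)-8 = -20 → [0, 7, 0, -7, -11, -12, -20, 3]
j=7: lst[7] = (-20)-3 = -23 → [0, 7, 0, -7, -11, -12, -20, -23]
sum = -66

-66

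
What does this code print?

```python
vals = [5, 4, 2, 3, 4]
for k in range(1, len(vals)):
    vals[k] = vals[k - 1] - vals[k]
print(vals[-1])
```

-8

k=1: vals[1] = 5-4 = 1 → [5, 1, 2, 3, 4]
k=2: vals[2] = 1-2 = -1 → [5, 1, -1, 3, 4]
k=3: vals[3] = (-1)-3 = -4 → [5, 1, -1, -4, 4]
k=4: vals[4] = (-4)-4 = -8 → [5, 1, -1, -4, -8]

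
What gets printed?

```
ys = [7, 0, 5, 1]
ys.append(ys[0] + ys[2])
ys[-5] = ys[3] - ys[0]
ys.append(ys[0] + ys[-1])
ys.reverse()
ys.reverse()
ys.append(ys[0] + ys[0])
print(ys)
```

append ys[0]+ys[2] = 7+5 = 12 → [7, 0, 5, 1, 12]
ys[-5] = ys[3]-ys[0] = 1-7 = -6 → [-6, 0, 5, 1, 12]
append ys[0]+ys[-1] = (-6)+12 = 6 → [-6, 0, 5, 1, 12, 6]
reverse → [6, 12, 1, 5, 0, -6]
reverse → [-6, 0, 5, 1, 12, 6]
append ys[0]+ys[0] = (-6)+(-6) = -12 → [-6, 0, 5, 1, 12, 6, -12]

[-6, 0, 5, 1, 12, 6, -12]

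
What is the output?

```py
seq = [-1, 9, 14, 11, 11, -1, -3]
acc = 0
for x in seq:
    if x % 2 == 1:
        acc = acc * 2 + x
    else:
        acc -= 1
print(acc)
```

x=-1: odd, acc = 0*2+(-1) = -1
x=9: odd, acc = (-1)*2+9 = 7
x=14: not odd, acc = 7-1 = 6
x=11: odd, acc = 6*2+11 = 23
x=11: odd, acc = 23*2+11 = 57
x=-1: odd, acc = 57*2+(-1) = 113
x=-3: odd, acc = 113*2+(-3) = 223

223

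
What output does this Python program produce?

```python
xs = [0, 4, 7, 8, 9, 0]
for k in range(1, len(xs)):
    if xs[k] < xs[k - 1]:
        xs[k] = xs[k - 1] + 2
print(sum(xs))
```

k=1: 4>=0, unchanged → [0, 4, 7, 8, 9, 0]
k=2: 7>=4, unchanged → [0, 4, 7, 8, 9, 0]
k=3: 8>=7, unchanged → [0, 4, 7, 8, 9, 0]
k=4: 9>=8, unchanged → [0, 4, 7, 8, 9, 0]
k=5: 0<9, xs[5] = 9+2 = 11 → [0, 4, 7, 8, 9, 11]
sum = 39

39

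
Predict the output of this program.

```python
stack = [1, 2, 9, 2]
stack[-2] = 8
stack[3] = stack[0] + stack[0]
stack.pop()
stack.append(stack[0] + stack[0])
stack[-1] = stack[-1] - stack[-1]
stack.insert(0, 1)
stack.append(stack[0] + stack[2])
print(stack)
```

stack[-2] = 8 → [1, 2, 8, 2]
stack[3] = stack[0]+stack[0] = 1+1 = 2 → [1, 2, 8, 2]
pop() removes 2 → [1, 2, 8]
append stack[0]+stack[0] = 1+1 = 2 → [1, 2, 8, 2]
stack[-1] = stack[-1]-stack[-1] = 2-2 = 0 → [1, 2, 8, 0]
insert 1 at 0 → [1, 1, 2, 8, 0]
append stack[0]+stack[2] = 1+2 = 3 → [1, 1, 2, 8, 0, 3]

[1, 1, 2, 8, 0, 3]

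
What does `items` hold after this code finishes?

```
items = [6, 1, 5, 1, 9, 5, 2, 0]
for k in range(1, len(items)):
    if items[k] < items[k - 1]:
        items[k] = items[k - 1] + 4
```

[6, 10, 14, 18, 22, 26, 30, 34]

k=1: 1<6, items[1] = 6+4 = 10 → [6, 10, 5, 1, 9, 5, 2, 0]
k=2: 5<10, items[2] = 10+4 = 14 → [6, 10, 14, 1, 9, 5, 2, 0]
k=3: 1<14, items[3] = 14+4 = 18 → [6, 10, 14, 18, 9, 5, 2, 0]
k=4: 9<18, items[4] = 18+4 = 22 → [6, 10, 14, 18, 22, 5, 2, 0]
k=5: 5<22, items[5] = 22+4 = 26 → [6, 10, 14, 18, 22, 26, 2, 0]
k=6: 2<26, items[6] = 26+4 = 30 → [6, 10, 14, 18, 22, 26, 30, 0]
k=7: 0<30, items[7] = 30+4 = 34 → [6, 10, 14, 18, 22, 26, 30, 34]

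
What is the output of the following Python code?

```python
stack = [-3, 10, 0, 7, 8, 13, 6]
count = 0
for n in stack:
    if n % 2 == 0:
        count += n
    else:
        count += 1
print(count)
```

27

n=-3: not even, count = 0+1 = 1
n=10: even, count = 1+10 = 11
n=0: even, count = 11+0 = 11
n=7: not even, count = 11+1 = 12
n=8: even, count = 12+8 = 20
n=13: not even, count = 20+1 = 21
n=6: even, count = 21+6 = 27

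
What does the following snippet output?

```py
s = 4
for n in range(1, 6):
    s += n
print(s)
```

n=1: s = 4+1 = 5
n=2: s = 5+2 = 7
n=3: s = 7+3 = 10
n=4: s = 10+4 = 14
n=5: s = 14+5 = 19

19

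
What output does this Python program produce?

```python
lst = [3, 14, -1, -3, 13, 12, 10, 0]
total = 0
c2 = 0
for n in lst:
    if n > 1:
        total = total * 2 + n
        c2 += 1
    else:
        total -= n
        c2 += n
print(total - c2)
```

277

n=3: >1, total = 0*2+3 = 3; c2=1
n=14: >1, total = 3*2+14 = 20; c2=2
n=-1: not >1, total = 20-(-1) = 21; c2=1
n=-3: not >1, total = 21-(-3) = 24; c2=-2
n=13: >1, total = 24*2+13 = 61; c2=-1
n=12: >1, total = 61*2+12 = 134; c2=0
n=10: >1, total = 134*2+10 = 278; c2=1
n=0: not >1, total = 278-0 = 278; c2=1
total-c2 = 278-1 = 277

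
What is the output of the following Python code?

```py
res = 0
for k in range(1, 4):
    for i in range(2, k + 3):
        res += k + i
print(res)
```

k=1,i=2: res = 0+3 = 3
k=1,i=3: res = 3+4 = 7
k=2,i=2: res = 7+4 = 11
k=2,i=3: res = 11+5 = 16
k=2,i=4: res = 16+6 = 22
k=3,i=2: res = 22+5 = 27
k=3,i=3: res = 27+6 = 33
k=3,i=4: res = 33+7 = 40
k=3,i=5: res = 40+8 = 48

48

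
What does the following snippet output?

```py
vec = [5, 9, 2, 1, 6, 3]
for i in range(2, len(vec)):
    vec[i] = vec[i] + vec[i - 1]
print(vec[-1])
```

21

i=2: vec[2] = 2+9 = 11 → [5, 9, 11, 1, 6, 3]
i=3: vec[3] = 1+11 = 12 → [5, 9, 11, 12, 6, 3]
i=4: vec[4] = 6+12 = 18 → [5, 9, 11, 12, 18, 3]
i=5: vec[5] = 3+18 = 21 → [5, 9, 11, 12, 18, 21]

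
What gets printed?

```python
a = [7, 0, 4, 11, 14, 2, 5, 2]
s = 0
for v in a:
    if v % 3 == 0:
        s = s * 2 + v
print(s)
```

0

v=7: not %3==0
v=0: %3==0, s = 0*2+0 = 0
v=4: not %3==0
v=11: not %3==0
v=14: not %3==0
v=2: not %3==0
v=5: not %3==0
v=2: not %3==0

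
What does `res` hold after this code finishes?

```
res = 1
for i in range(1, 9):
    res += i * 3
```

i=1: res = 1+1*3 = 4
i=2: res = 4+2*3 = 10
i=3: res = 10+3*3 = 19
i=4: res = 19+4*3 = 31
i=5: res = 31+5*3 = 46
i=6: res = 46+6*3 = 64
i=7: res = 64+7*3 = 85
i=8: res = 85+8*3 = 109

109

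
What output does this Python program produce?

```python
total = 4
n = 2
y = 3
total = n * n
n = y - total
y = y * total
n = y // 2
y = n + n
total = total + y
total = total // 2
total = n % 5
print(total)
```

1

total = 2*2 = 4
n = 3-4 = -1
y = 3*4 = 12
n = 12//2 = 6
y = 6+6 = 12
total = 4+12 = 16
total = 16//2 = 8
total = 6%5 = 1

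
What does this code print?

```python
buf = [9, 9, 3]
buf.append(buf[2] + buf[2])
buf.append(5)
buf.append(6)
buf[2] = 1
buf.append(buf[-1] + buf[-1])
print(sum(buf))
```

append buf[2]+buf[2] = 3+3 = 6 → [9, 9, 3, 6]
append 5 → [9, 9, 3, 6, 5]
append 6 → [9, 9, 3, 6, 5, 6]
buf[2] = 1 → [9, 9, 1, 6, 5, 6]
append buf[-1]+buf[-1] = 6+6 = 12 → [9, 9, 1, 6, 5, 6, 12]
sum = 48

48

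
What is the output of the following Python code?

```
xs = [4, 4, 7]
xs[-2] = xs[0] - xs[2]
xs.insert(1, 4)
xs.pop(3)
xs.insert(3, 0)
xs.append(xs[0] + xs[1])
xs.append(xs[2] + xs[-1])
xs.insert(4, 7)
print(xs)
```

xs[-2] = xs[0]-xs[2] = 4-7 = -3 → [4, -3, 7]
insert 4 at 1 → [4, 4, -3, 7]
pop(3) removes 7 → [4, 4, -3]
insert 0 at 3 → [4, 4, -3, 0]
append xs[0]+xs[1] = 4+4 = 8 → [4, 4, -3, 0, 8]
append xs[2]+xs[-1] = (-3)+8 = 5 → [4, 4, -3, 0, 8, 5]
insert 7 at 4 → [4, 4, -3, 0, 7, 8, 5]

[4, 4, -3, 0, 7, 8, 5]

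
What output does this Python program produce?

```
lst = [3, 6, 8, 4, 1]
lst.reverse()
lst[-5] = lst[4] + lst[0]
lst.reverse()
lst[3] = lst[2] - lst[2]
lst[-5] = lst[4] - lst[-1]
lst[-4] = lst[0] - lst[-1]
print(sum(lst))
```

reverse → [1, 4, 8, 6, 3]
lst[-5] = lst[4]+lst[0] = 3+1 = 4 → [4, 4, 8, 6, 3]
reverse → [3, 6, 8, 4, 4]
lst[3] = lst[2]-lst[2] = 8-8 = 0 → [3, 6, 8, 0, 4]
lst[-5] = lst[4]-lst[-1] = 4-4 = 0 → [0, 6, 8, 0, 4]
lst[-4] = lst[0]-lst[-1] = 0-4 = -4 → [0, -4, 8, 0, 4]
sum = 8

8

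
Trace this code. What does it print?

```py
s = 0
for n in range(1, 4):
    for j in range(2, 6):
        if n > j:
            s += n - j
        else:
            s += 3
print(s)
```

n=1,j=2: not 1>2, s = 0+3 = 3
n=1,j=3: not 1>3, s = 3+3 = 6
n=1,j=4: not 1>4, s = 6+3 = 9
n=1,j=5: not 1>5, s = 9+3 = 12
n=2,j=2: not 2>2, s = 12+3 = 15
n=2,j=3: not 2>3, s = 15+3 = 18
n=2,j=4: not 2>4, s = 18+3 = 21
n=2,j=5: not 2>5, s = 21+3 = 24
n=3,j=2: 3>2, s = 24+1 = 25
n=3,j=3: not 3>3, s = 25+3 = 28
n=3,j=4: not 3>4, s = 28+3 = 31
n=3,j=5: not 3>5, s = 31+3 = 34

34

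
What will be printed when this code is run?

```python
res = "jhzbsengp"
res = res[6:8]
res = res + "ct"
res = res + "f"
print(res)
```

ngctf

slice [6:8] → 'ng'
+ 'ct' → 'ngct'
+ 'f' → 'ngctf'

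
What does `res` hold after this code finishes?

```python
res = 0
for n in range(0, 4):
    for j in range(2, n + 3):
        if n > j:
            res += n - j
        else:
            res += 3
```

n=0,j=2: not 0>2, res = 0+3 = 3
n=1,j=2: not 1>2, res = 3+3 = 6
n=1,j=3: not 1>3, res = 6+3 = 9
n=2,j=2: not 2>2, res = 9+3 = 12
n=2,j=3: not 2>3, res = 12+3 = 15
n=2,j=4: not 2>4, res = 15+3 = 18
n=3,j=2: 3>2, res = 18+1 = 19
n=3,j=3: not 3>3, res = 19+3 = 22
n=3,j=4: not 3>4, res = 22+3 = 25
n=3,j=5: not 3>5, res = 25+3 = 28

28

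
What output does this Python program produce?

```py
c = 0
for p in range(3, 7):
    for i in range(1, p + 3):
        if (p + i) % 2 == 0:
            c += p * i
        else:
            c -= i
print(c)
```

p=3,i=1: even sum, c = 0+3 = 3
p=3,i=2: odd sum, c = 3-2 = 1
p=3,i=3: even sum, c = 1+9 = 10
p=3,i=4: odd sum, c = 10-4 = 6
p=3,i=5: even sum, c = 6+15 = 21
p=4,i=1: odd sum, c = 21-1 = 20
p=4,i=2: even sum, c = 20+8 = 28
p=4,i=3: odd sum, c = 28-3 = 25
p=4,i=4: even sum, c = 25+16 = 41
p=4,i=5: odd sum, c = 41-5 = 36
p=4,i=6: even sum, c = 36+24 = 60
p=5,i=1: even sum, c = 60+5 = 65
p=5,i=2: odd sum, c = 65-2 = 63
p=5,i=3: even sum, c = 63+15 = 78
p=5,i=4: odd sum, c = 78-4 = 74
p=5,i=5: even sum, c = 74+25 = 99
p=5,i=6: odd sum, c = 99-6 = 93
p=5,i=7: even sum, c = 93+35 = 128
p=6,i=1: odd sum, c = 128-1 = 127
p=6,i=2: even sum, c = 127+12 = 139
p=6,i=3: odd sum, c = 139-3 = 136
p=6,i=4: even sum, c = 136+24 = 160
p=6,i=5: odd sum, c = 160-5 = 155
p=6,i=6: even sum, c = 155+36 = 191
p=6,i=7: odd sum, c = 191-7 = 184
p=6,i=8: even sum, c = 184+48 = 232

232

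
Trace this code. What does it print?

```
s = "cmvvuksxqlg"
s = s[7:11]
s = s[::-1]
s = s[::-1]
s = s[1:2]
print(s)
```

q

slice [7:11] → 'xqlg'
reverse → 'glqx'
reverse → 'xqlg'
slice [1:2] → 'q'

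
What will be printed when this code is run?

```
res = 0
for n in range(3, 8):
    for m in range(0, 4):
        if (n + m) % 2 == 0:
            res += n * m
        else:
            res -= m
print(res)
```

n=3,m=0: odd sum, res = 0-0 = 0
n=3,m=1: even sum, res = 0+3 = 3
n=3,m=2: odd sum, res = 3-2 = 1
n=3,m=3: even sum, res = 1+9 = 10
n=4,m=0: even sum, res = 10+0 = 10
n=4,m=1: odd sum, res = 10-1 = 9
n=4,m=2: even sum, res = 9+8 = 17
n=4,m=3: odd sum, res = 17-3 = 14
n=5,m=0: odd sum, res = 14-0 = 14
n=5,m=1: even sum, res = 14+5 = 19
n=5,m=2: odd sum, res = 19-2 = 17
n=5,m=3: even sum, res = 17+15 = 32
n=6,m=0: even sum, res = 32+0 = 32
n=6,m=1: odd sum, res = 32-1 = 31
n=6,m=2: even sum, res = 31+12 = 43
n=6,m=3: odd sum, res = 43-3 = 40
n=7,m=0: odd sum, res = 40-0 = 40
n=7,m=1: even sum, res = 40+7 = 47
n=7,m=2: odd sum, res = 47-2 = 45
n=7,m=3: even sum, res = 45+21 = 66

66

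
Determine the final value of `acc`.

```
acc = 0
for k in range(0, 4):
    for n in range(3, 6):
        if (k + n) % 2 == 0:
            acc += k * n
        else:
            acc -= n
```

16

k=0,n=3: odd sum, acc = 0-3 = -3
k=0,n=4: even sum, acc = (-3)+0 = -3
k=0,n=5: odd sum, acc = (-3)-5 = -8
k=1,n=3: even sum, acc = (-8)+3 = -5
k=1,n=4: odd sum, acc = (-5)-4 = -9
k=1,n=5: even sum, acc = (-9)+5 = -4
k=2,n=3: odd sum, acc = (-4)-3 = -7
k=2,n=4: even sum, acc = (-7)+8 = 1
k=2,n=5: odd sum, acc = 1-5 = -4
k=3,n=3: even sum, acc = (-4)+9 = 5
k=3,n=4: odd sum, acc = 5-4 = 1
k=3,n=5: even sum, acc = 1+15 = 16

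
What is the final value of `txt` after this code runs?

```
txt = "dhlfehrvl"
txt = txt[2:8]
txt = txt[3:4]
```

slice [2:8] → 'lfehrv'
slice [3:4] → 'h'

'h'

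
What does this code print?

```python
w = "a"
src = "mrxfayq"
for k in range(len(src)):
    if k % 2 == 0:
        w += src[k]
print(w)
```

k=0: add 'm' → 'am'
k=1: skip
k=2: add 'x' → 'amx'
k=3: skip
k=4: add 'a' → 'amxa'
k=5: skip
k=6: add 'q' → 'amxaq'

amxaq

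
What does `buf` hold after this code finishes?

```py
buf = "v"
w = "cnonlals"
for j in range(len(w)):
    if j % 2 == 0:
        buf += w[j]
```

'vcoll'

j=0: add 'c' → 'vc'
j=1: skip
j=2: add 'o' → 'vco'
j=3: skip
j=4: add 'l' → 'vcol'
j=5: skip
j=6: add 'l' → 'vcoll'
j=7: skip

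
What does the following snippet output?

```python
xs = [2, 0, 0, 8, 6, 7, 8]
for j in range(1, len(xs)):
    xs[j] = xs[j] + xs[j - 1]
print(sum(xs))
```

86

j=1: xs[1] = 0+2 = 2 → [2, 2, 0, 8, 6, 7, 8]
j=2: xs[2] = 0+2 = 2 → [2, 2, 2, 8, 6, 7, 8]
j=3: xs[3] = 8+2 = 10 → [2, 2, 2, 10, 6, 7, 8]
j=4: xs[4] = 6+10 = 16 → [2, 2, 2, 10, 16, 7, 8]
j=5: xs[5] = 7+16 = 23 → [2, 2, 2, 10, 16, 23, 8]
j=6: xs[6] = 8+23 = 31 → [2, 2, 2, 10, 16, 23, 31]
sum = 86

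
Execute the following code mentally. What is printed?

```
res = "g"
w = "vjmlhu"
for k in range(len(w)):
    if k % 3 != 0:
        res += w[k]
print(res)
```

k=0: skip
k=1: add 'j' → 'gj'
k=2: add 'm' → 'gjm'
k=3: skip
k=4: add 'h' → 'gjmh'
k=5: add 'u' → 'gjmhu'

gjmhu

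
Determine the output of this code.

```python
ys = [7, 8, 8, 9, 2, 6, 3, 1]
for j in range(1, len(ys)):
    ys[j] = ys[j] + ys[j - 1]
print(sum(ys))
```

j=1: ys[1] = 8+7 = 15 → [7, 15, 8, 9, 2, 6, 3, 1]
j=2: ys[2] = 8+15 = 23 → [7, 15, 23, 9, 2, 6, 3, 1]
j=3: ys[3] = 9+23 = 32 → [7, 15, 23, 32, 2, 6, 3, 1]
j=4: ys[4] = 2+32 = 34 → [7, 15, 23, 32, 34, 6, 3, 1]
j=5: ys[5] = 6+34 = 40 → [7, 15, 23, 32, 34, 40, 3, 1]
j=6: ys[6] = 3+40 = 43 → [7, 15, 23, 32, 34, 40, 43, 1]
j=7: ys[7] = 1+43 = 44 → [7, 15, 23, 32, 34, 40, 43, 44]
sum = 238

238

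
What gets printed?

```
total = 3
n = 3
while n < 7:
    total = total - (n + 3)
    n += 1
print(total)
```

-27

n=3: total = 3-6 = -3
n=4: total = (-3)-7 = -10
n=5: total = (-10)-8 = -18
n=6: total = (-18)-9 = -27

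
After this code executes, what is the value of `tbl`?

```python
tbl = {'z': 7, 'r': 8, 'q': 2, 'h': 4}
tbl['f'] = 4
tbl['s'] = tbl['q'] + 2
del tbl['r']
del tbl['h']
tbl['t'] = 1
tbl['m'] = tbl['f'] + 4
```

tbl['f'] = 4 → {'z': 7, 'r': 8, 'q': 2, 'h': 4, 'f': 4}
tbl['s'] = tbl['q']+2 = 4 → {'z': 7, 'r': 8, 'q': 2, 'h': 4, 'f': 4, 's': 4}
del 'r' → {'z': 7, 'q': 2, 'h': 4, 'f': 4, 's': 4}
del 'h' → {'z': 7, 'q': 2, 'f': 4, 's': 4}
tbl['t'] = 1 → {'z': 7, 'q': 2, 'f': 4, 's': 4, 't': 1}
tbl['m'] = tbl['f']+4 = 8 → {'z': 7, 'q': 2, 'f': 4, 's': 4, 't': 1, 'm': 8}

{'z': 7, 'q': 2, 'f': 4, 's': 4, 't': 1, 'm': 8}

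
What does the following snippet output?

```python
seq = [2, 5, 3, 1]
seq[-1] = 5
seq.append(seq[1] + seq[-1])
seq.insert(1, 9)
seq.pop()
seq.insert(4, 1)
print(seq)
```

seq[-1] = 5 → [2, 5, 3, 5]
append seq[1]+seq[-1] = 5+5 = 10 → [2, 5, 3, 5, 10]
insert 9 at 1 → [2, 9, 5, 3, 5, 10]
pop() removes 10 → [2, 9, 5, 3, 5]
insert 1 at 4 → [2, 9, 5, 3, 1, 5]

[2, 9, 5, 3, 1, 5]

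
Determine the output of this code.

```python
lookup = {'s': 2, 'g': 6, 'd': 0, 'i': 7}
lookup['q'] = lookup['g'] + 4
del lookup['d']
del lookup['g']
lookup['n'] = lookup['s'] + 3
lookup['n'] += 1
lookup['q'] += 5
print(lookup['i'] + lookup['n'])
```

13

lookup['q'] = lookup['g']+4 = 10 → {'s': 2, 'g': 6, 'd': 0, 'i': 7, 'q': 10}
del 'd' → {'s': 2, 'g': 6, 'i': 7, 'q': 10}
del 'g' → {'s': 2, 'i': 7, 'q': 10}
lookup['n'] = lookup['s']+3 = 5 → {'s': 2, 'i': 7, 'q': 10, 'n': 5}
lookup['n'] = 5+1 = 6 → {'s': 2, 'i': 7, 'q': 10, 'n': 6}
lookup['q'] = 10+5 = 15 → {'s': 2, 'i': 7, 'q': 15, 'n': 6}
lookup['i']+lookup['n'] = 7+6 = 13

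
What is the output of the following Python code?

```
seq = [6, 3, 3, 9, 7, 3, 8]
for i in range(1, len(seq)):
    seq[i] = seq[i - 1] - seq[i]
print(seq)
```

i=1: seq[1] = 6-3 = 3 → [6, 3, 3, 9, 7, 3, 8]
i=2: seq[2] = 3-3 = 0 → [6, 3, 0, 9, 7, 3, 8]
i=3: seq[3] = 0-9 = -9 → [6, 3, 0, -9, 7, 3, 8]
i=4: seq[4] = (-9)-7 = -16 → [6, 3, 0, -9, -16, 3, 8]
i=5: seq[5] = (-16)-3 = -19 → [6, 3, 0, -9, -16, -19, 8]
i=6: seq[6] = (-19)-8 = -27 → [6, 3, 0, -9, -16, -19, -27]

[6, 3, 0, -9, -16, -19, -27]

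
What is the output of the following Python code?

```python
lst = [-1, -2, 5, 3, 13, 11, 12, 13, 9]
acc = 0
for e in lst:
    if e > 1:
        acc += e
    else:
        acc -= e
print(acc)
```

69

e=-1: not >1, acc = 0-(-1) = 1
e=-2: not >1, acc = 1-(-2) = 3
e=5: >1, acc = 3+5 = 8
e=3: >1, acc = 8+3 = 11
e=13: >1, acc = 11+13 = 24
e=11: >1, acc = 24+11 = 35
e=12: >1, acc = 35+12 = 47
e=13: >1, acc = 47+13 = 60
e=9: >1, acc = 60+9 = 69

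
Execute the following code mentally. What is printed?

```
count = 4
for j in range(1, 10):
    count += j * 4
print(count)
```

j=1: count = 4+1*4 = 8
j=2: count = 8+2*4 = 16
j=3: count = 16+3*4 = 28
j=4: count = 28+4*4 = 44
j=5: count = 44+5*4 = 64
j=6: count = 64+6*4 = 88
j=7: count = 88+7*4 = 116
j=8: count = 116+8*4 = 148
j=9: count = 148+9*4 = 184

184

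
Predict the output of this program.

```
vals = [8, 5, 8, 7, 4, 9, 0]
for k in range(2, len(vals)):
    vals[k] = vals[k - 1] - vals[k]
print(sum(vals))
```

-60

k=2: vals[2] = 5-8 = -3 → [8, 5, -3, 7, 4, 9, 0]
k=3: vals[3] = (-3)-7 = -10 → [8, 5, -3, -10, 4, 9, 0]
k=4: vals[4] = (-10)-4 = -14 → [8, 5, -3, -10, -14, 9, 0]
k=5: vals[5] = (-14)-9 = -23 → [8, 5, -3, -10, -14, -23, 0]
k=6: vals[6] = (-23)-0 = -23 → [8, 5, -3, -10, -14, -23, -23]
sum = -60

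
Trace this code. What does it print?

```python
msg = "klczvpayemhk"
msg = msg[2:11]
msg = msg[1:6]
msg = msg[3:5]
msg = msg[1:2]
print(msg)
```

y

slice [2:11] → 'czvpayemh'
slice [1:6] → 'zvpay'
slice [3:5] → 'ay'
slice [1:2] → 'y'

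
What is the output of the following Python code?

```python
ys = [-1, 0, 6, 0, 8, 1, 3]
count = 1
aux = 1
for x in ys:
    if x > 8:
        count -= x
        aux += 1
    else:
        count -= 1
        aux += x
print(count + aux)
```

12

x=-1: not >8, count = 1-1 = 0; aux=0
x=0: not >8, count = 0-1 = -1; aux=0
x=6: not >8, count = (-1)-1 = -2; aux=6
x=0: not >8, count = (-2)-1 = -3; aux=6
x=8: not >8, count = (-3)-1 = -4; aux=14
x=1: not >8, count = (-4)-1 = -5; aux=15
x=3: not >8, count = (-5)-1 = -6; aux=18
count+aux = (-6)+18 = 12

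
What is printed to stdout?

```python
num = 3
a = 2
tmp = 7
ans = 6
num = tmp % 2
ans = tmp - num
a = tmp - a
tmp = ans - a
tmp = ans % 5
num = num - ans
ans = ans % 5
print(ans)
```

num = 7%2 = 1
ans = 7-1 = 6
a = 7-2 = 5
tmp = 6-5 = 1
tmp = 6%5 = 1
num = 1-6 = -5
ans = 6%5 = 1

1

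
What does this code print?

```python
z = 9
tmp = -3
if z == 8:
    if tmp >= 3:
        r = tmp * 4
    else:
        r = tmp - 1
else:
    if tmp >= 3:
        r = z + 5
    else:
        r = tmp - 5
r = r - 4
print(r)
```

-12

z=9, tmp=-3
z == 8 is False; tmp >= 3 is False
→ r = tmp - 5 = -8
r = (-8)-4 = -12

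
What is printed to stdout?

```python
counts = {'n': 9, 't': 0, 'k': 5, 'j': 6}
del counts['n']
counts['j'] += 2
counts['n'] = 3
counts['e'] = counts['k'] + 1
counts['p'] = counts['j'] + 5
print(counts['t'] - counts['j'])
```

-8

del 'n' → {'t': 0, 'k': 5, 'j': 6}
counts['j'] = 6+2 = 8 → {'t': 0, 'k': 5, 'j': 8}
counts['n'] = 3 → {'t': 0, 'k': 5, 'j': 8, 'n': 3}
counts['e'] = counts['k']+1 = 6 → {'t': 0, 'k': 5, 'j': 8, 'n': 3, 'e': 6}
counts['p'] = counts['j']+5 = 13 → {'t': 0, 'k': 5, 'j': 8, 'n': 3, 'e': 6, 'p': 13}
counts['t']-counts['j'] = 0-8 = -8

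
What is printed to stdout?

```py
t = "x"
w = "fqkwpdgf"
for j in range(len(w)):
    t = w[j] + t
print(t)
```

j=0: prepend 'f' → 'fx'
j=1: prepend 'q' → 'qfx'
j=2: prepend 'k' → 'kqfx'
j=3: prepend 'w' → 'wkqfx'
j=4: prepend 'p' → 'pwkqfx'
j=5: prepend 'd' → 'dpwkqfx'
j=6: prepend 'g' → 'gdpwkqfx'
j=7: prepend 'f' → 'fgdpwkqfx'

fgdpwkqfx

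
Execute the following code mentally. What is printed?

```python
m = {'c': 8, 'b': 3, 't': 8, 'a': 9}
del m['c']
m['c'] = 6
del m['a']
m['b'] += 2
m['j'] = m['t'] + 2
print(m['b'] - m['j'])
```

del 'c' → {'b': 3, 't': 8, 'a': 9}
m['c'] = 6 → {'b': 3, 't': 8, 'a': 9, 'c': 6}
del 'a' → {'b': 3, 't': 8, 'c': 6}
m['b'] = 3+2 = 5 → {'b': 5, 't': 8, 'c': 6}
m['j'] = m['t']+2 = 10 → {'b': 5, 't': 8, 'c': 6, 'j': 10}
m['b']-m['j'] = 5-10 = -5

-5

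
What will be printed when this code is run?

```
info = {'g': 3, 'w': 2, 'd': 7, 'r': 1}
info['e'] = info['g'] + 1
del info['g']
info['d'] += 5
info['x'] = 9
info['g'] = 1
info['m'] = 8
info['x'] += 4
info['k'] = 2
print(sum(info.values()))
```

43

info['e'] = info['g']+1 = 4 → {'g': 3, 'w': 2, 'd': 7, 'r': 1, 'e': 4}
del 'g' → {'w': 2, 'd': 7, 'r': 1, 'e': 4}
info['d'] = 7+5 = 12 → {'w': 2, 'd': 12, 'r': 1, 'e': 4}
info['x'] = 9 → {'w': 2, 'd': 12, 'r': 1, 'e': 4, 'x': 9}
info['g'] = 1 → {'w': 2, 'd': 12, 'r': 1, 'e': 4, 'x': 9, 'g': 1}
info['m'] = 8 → {'w': 2, 'd': 12, 'r': 1, 'e': 4, 'x': 9, 'g': 1, 'm': 8}
info['x'] = 9+4 = 13 → {'w': 2, 'd': 12, 'r': 1, 'e': 4, 'x': 13, 'g': 1, 'm': 8}
info['k'] = 2 → {'w': 2, 'd': 12, 'r': 1, 'e': 4, 'x': 13, 'g': 1, 'm': 8, 'k': 2}
sum of values = 43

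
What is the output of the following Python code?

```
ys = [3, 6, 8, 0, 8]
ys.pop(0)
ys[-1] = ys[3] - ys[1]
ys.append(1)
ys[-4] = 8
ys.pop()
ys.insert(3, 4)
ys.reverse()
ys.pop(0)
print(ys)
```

[4, 0, 8, 6]

pop(0) removes 3 → [6, 8, 0, 8]
ys[-1] = ys[3]-ys[1] = 8-8 = 0 → [6, 8, 0, 0]
append 1 → [6, 8, 0, 0, 1]
ys[-4] = 8 → [6, 8, 0, 0, 1]
pop() removes 1 → [6, 8, 0, 0]
insert 4 at 3 → [6, 8, 0, 4, 0]
reverse → [0, 4, 0, 8, 6]
pop(0) removes 0 → [4, 0, 8, 6]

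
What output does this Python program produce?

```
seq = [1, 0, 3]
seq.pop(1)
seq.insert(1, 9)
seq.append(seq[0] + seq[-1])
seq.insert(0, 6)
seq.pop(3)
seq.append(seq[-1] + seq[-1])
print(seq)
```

pop(1) removes 0 → [1, 3]
insert 9 at 1 → [1, 9, 3]
append seq[0]+seq[-1] = 1+3 = 4 → [1, 9, 3, 4]
insert 6 at 0 → [6, 1, 9, 3, 4]
pop(3) removes 3 → [6, 1, 9, 4]
append seq[-1]+seq[-1] = 4+4 = 8 → [6, 1, 9, 4, 8]

[6, 1, 9, 4, 8]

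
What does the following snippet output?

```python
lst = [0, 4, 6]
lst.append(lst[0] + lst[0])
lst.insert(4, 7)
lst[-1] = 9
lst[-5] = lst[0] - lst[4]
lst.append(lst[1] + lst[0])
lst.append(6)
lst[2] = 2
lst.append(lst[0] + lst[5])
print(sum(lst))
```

append lst[0]+lst[0] = 0+0 = 0 → [0, 4, 6, 0]
insert 7 at 4 → [0, 4, 6, 0, 7]
lst[-1] = 9 → [0, 4, 6, 0, 9]
lst[-5] = lst[0]-lst[4] = 0-9 = -9 → [-9, 4, 6, 0, 9]
append lst[1]+lst[0] = 4+(-9) = -5 → [-9, 4, 6, 0, 9, -5]
append 6 → [-9, 4, 6, 0, 9, -5, 6]
lst[2] = 2 → [-9, 4, 2, 0, 9, -5, 6]
append lst[0]+lst[5] = (-9)+(-5) = -14 → [-9, 4, 2, 0, 9, -5, 6, -14]
sum = -7

-7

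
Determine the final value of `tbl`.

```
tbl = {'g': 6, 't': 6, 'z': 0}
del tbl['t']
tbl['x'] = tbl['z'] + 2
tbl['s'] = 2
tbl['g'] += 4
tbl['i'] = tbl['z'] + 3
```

{'g': 10, 'z': 0, 'x': 2, 's': 2, 'i': 3}

del 't' → {'g': 6, 'z': 0}
tbl['x'] = tbl['z']+2 = 2 → {'g': 6, 'z': 0, 'x': 2}
tbl['s'] = 2 → {'g': 6, 'z': 0, 'x': 2, 's': 2}
tbl['g'] = 6+4 = 10 → {'g': 10, 'z': 0, 'x': 2, 's': 2}
tbl['i'] = tbl['z']+3 = 3 → {'g': 10, 'z': 0, 'x': 2, 's': 2, 'i': 3}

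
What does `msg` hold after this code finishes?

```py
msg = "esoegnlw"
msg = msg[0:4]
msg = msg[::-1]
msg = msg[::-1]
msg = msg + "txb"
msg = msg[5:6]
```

'x'

slice [0:4] → 'esoe'
reverse → 'eose'
reverse → 'esoe'
+ 'txb' → 'esoetxb'
slice [5:6] → 'x'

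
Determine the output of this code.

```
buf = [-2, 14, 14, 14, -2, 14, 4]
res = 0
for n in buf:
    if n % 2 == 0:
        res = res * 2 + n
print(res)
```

n=-2: even, res = 0*2+(-2) = -2
n=14: even, res = (-2)*2+14 = 10
n=14: even, res = 10*2+14 = 34
n=14: even, res = 34*2+14 = 82
n=-2: even, res = 82*2+(-2) = 162
n=14: even, res = 162*2+14 = 338
n=4: even, res = 338*2+4 = 680

680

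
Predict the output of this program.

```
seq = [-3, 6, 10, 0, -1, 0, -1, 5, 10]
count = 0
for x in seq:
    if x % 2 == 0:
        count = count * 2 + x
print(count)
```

186

x=-3: not even
x=6: even, count = 0*2+6 = 6
x=10: even, count = 6*2+10 = 22
x=0: even, count = 22*2+0 = 44
x=-1: not even
x=0: even, count = 44*2+0 = 88
x=-1: not even
x=5: not even
x=10: even, count = 88*2+10 = 186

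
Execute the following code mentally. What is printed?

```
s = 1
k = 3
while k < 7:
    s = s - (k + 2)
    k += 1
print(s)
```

-25

k=3: s = 1-5 = -4
k=4: s = (-4)-6 = -10
k=5: s = (-10)-7 = -17
k=6: s = (-17)-8 = -25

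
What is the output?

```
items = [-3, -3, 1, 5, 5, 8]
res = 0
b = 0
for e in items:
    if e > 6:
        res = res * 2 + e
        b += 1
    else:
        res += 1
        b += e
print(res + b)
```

24

e=-3: not >6, res = 0+1 = 1; b=-3
e=-3: not >6, res = 1+1 = 2; b=-6
e=1: not >6, res = 2+1 = 3; b=-5
e=5: not >6, res = 3+1 = 4; b=0
e=5: not >6, res = 4+1 = 5; b=5
e=8: >6, res = 5*2+8 = 18; b=6
res+b = 18+6 = 24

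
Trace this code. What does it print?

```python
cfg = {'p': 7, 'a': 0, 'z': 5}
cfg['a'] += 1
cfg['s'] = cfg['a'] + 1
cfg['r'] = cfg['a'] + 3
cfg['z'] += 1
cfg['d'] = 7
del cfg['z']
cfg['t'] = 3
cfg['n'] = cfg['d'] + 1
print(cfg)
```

cfg['a'] = 0+1 = 1 → {'p': 7, 'a': 1, 'z': 5}
cfg['s'] = cfg['a']+1 = 2 → {'p': 7, 'a': 1, 'z': 5, 's': 2}
cfg['r'] = cfg['a']+3 = 4 → {'p': 7, 'a': 1, 'z': 5, 's': 2, 'r': 4}
cfg['z'] = 5+1 = 6 → {'p': 7, 'a': 1, 'z': 6, 's': 2, 'r': 4}
cfg['d'] = 7 → {'p': 7, 'a': 1, 'z': 6, 's': 2, 'r': 4, 'd': 7}
del 'z' → {'p': 7, 'a': 1, 's': 2, 'r': 4, 'd': 7}
cfg['t'] = 3 → {'p': 7, 'a': 1, 's': 2, 'r': 4, 'd': 7, 't': 3}
cfg['n'] = cfg['d']+1 = 8 → {'p': 7, 'a': 1, 's': 2, 'r': 4, 'd': 7, 't': 3, 'n': 8}

{'p': 7, 'a': 1, 's': 2, 'r': 4, 'd': 7, 't': 3, 'n': 8}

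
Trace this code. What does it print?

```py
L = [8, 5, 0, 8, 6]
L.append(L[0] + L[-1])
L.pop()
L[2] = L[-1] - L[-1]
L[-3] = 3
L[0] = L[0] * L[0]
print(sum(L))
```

86

append L[0]+L[-1] = 8+6 = 14 → [8, 5, 0, 8, 6, 14]
pop() removes 14 → [8, 5, 0, 8, 6]
L[2] = L[-1]-L[-1] = 6-6 = 0 → [8, 5, 0, 8, 6]
L[-3] = 3 → [8, 5, 3, 8, 6]
L[0] = L[0]*L[0] = 8*8 = 64 → [64, 5, 3, 8, 6]
sum = 86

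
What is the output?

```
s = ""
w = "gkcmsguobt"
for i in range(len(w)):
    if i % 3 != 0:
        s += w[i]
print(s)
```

kcsgob

i=0: skip
i=1: add 'k' → 'k'
i=2: add 'c' → 'kc'
i=3: skip
i=4: add 's' → 'kcs'
i=5: add 'g' → 'kcsg'
i=6: skip
i=7: add 'o' → 'kcsgo'
i=8: add 'b' → 'kcsgob'
i=9: skip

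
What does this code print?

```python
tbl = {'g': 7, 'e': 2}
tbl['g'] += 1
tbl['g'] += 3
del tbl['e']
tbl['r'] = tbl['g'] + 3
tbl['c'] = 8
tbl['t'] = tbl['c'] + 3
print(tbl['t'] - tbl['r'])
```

-3

tbl['g'] = 7+1 = 8 → {'g': 8, 'e': 2}
tbl['g'] = 8+3 = 11 → {'g': 11, 'e': 2}
del 'e' → {'g': 11}
tbl['r'] = tbl['g']+3 = 14 → {'g': 11, 'r': 14}
tbl['c'] = 8 → {'g': 11, 'r': 14, 'c': 8}
tbl['t'] = tbl['c']+3 = 11 → {'g': 11, 'r': 14, 'c': 8, 't': 11}
tbl['t']-tbl['r'] = 11-14 = -3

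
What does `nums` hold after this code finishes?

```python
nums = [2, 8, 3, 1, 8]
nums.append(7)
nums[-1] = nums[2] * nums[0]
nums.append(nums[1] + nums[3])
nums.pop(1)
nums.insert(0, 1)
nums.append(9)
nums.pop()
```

[1, 2, 3, 1, 8, 6, 9]

append 7 → [2, 8, 3, 1, 8, 7]
nums[-1] = nums[2]*nums[0] = 3*2 = 6 → [2, 8, 3, 1, 8, 6]
append nums[1]+nums[3] = 8+1 = 9 → [2, 8, 3, 1, 8, 6, 9]
pop(1) removes 8 → [2, 3, 1, 8, 6, 9]
insert 1 at 0 → [1, 2, 3, 1, 8, 6, 9]
append 9 → [1, 2, 3, 1, 8, 6, 9, 9]
pop() removes 9 → [1, 2, 3, 1, 8, 6, 9]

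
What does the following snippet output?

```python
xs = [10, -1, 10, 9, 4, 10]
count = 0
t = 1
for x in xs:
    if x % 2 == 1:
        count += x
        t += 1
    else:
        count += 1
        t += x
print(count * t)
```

444

x=10: not odd, count = 0+1 = 1; t=11
x=-1: odd, count = 1+(-1) = 0; t=12
x=10: not odd, count = 0+1 = 1; t=22
x=9: odd, count = 1+9 = 10; t=23
x=4: not odd, count = 10+1 = 11; t=27
x=10: not odd, count = 11+1 = 12; t=37
count*t = 12*37 = 444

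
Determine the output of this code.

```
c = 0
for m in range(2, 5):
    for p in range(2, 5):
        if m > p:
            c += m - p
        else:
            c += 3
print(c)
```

m=2,p=2: not 2>2, c = 0+3 = 3
m=2,p=3: not 2>3, c = 3+3 = 6
m=2,p=4: not 2>4, c = 6+3 = 9
m=3,p=2: 3>2, c = 9+1 = 10
m=3,p=3: not 3>3, c = 10+3 = 13
m=3,p=4: not 3>4, c = 13+3 = 16
m=4,p=2: 4>2, c = 16+2 = 18
m=4,p=3: 4>3, c = 18+1 = 19
m=4,p=4: not 4>4, c = 19+3 = 22

22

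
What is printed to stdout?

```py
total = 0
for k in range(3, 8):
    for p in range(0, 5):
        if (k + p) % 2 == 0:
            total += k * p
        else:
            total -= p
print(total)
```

k=3,p=0: odd sum, total = 0-0 = 0
k=3,p=1: even sum, total = 0+3 = 3
k=3,p=2: odd sum, total = 3-2 = 1
k=3,p=3: even sum, total = 1+9 = 10
k=3,p=4: odd sum, total = 10-4 = 6
k=4,p=0: even sum, total = 6+0 = 6
k=4,p=1: odd sum, total = 6-1 = 5
k=4,p=2: even sum, total = 5+8 = 13
k=4,p=3: odd sum, total = 13-3 = 10
k=4,p=4: even sum, total = 10+16 = 26
k=5,p=0: odd sum, total = 26-0 = 26
k=5,p=1: even sum, total = 26+5 = 31
k=5,p=2: odd sum, total = 31-2 = 29
k=5,p=3: even sum, total = 29+15 = 44
k=5,p=4: odd sum, total = 44-4 = 40
k=6,p=0: even sum, total = 40+0 = 40
k=6,p=1: odd sum, total = 40-1 = 39
k=6,p=2: even sum, total = 39+12 = 51
k=6,p=3: odd sum, total = 51-3 = 48
k=6,p=4: even sum, total = 48+24 = 72
k=7,p=0: odd sum, total = 72-0 = 72
k=7,p=1: even sum, total = 72+7 = 79
k=7,p=2: odd sum, total = 79-2 = 77
k=7,p=3: even sum, total = 77+21 = 98
k=7,p=4: odd sum, total = 98-4 = 94

94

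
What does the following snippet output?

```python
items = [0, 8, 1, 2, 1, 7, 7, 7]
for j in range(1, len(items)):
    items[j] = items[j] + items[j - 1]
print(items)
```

[0, 8, 9, 11, 12, 19, 26, 33]

j=1: items[1] = 8+0 = 8 → [0, 8, 1, 2, 1, 7, 7, 7]
j=2: items[2] = 1+8 = 9 → [0, 8, 9, 2, 1, 7, 7, 7]
j=3: items[3] = 2+9 = 11 → [0, 8, 9, 11, 1, 7, 7, 7]
j=4: items[4] = 1+11 = 12 → [0, 8, 9, 11, 12, 7, 7, 7]
j=5: items[5] = 7+12 = 19 → [0, 8, 9, 11, 12, 19, 7, 7]
j=6: items[6] = 7+19 = 26 → [0, 8, 9, 11, 12, 19, 26, 7]
j=7: items[7] = 7+26 = 33 → [0, 8, 9, 11, 12, 19, 26, 33]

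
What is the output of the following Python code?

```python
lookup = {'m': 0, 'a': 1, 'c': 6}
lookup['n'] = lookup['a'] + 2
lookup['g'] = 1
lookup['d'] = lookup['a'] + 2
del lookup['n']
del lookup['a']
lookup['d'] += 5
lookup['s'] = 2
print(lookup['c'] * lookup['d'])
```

48

lookup['n'] = lookup['a']+2 = 3 → {'m': 0, 'a': 1, 'c': 6, 'n': 3}
lookup['g'] = 1 → {'m': 0, 'a': 1, 'c': 6, 'n': 3, 'g': 1}
lookup['d'] = lookup['a']+2 = 3 → {'m': 0, 'a': 1, 'c': 6, 'n': 3, 'g': 1, 'd': 3}
del 'n' → {'m': 0, 'a': 1, 'c': 6, 'g': 1, 'd': 3}
del 'a' → {'m': 0, 'c': 6, 'g': 1, 'd': 3}
lookup['d'] = 3+5 = 8 → {'m': 0, 'c': 6, 'g': 1, 'd': 8}
lookup['s'] = 2 → {'m': 0, 'c': 6, 'g': 1, 'd': 8, 's': 2}
lookup['c']*lookup['d'] = 6*8 = 48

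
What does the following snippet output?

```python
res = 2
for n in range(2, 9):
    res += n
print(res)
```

37

n=2: res = 2+2 = 4
n=3: res = 4+3 = 7
n=4: res = 7+4 = 11
n=5: res = 11+5 = 16
n=6: res = 16+6 = 22
n=7: res = 22+7 = 29
n=8: res = 29+8 = 37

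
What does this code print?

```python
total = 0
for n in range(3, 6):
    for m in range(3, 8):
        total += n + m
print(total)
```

135

n=3,m=3: total = 0+6 = 6
n=3,m=4: total = 6+7 = 13
n=3,m=5: total = 13+8 = 21
n=3,m=6: total = 21+9 = 30
n=3,m=7: total = 30+10 = 40
n=4,m=3: total = 40+7 = 47
n=4,m=4: total = 47+8 = 55
n=4,m=5: total = 55+9 = 64
n=4,m=6: total = 64+10 = 74
n=4,m=7: total = 74+11 = 85
n=5,m=3: total = 85+8 = 93
n=5,m=4: total = 93+9 = 102
n=5,m=5: total = 102+10 = 112
n=5,m=6: total = 112+11 = 123
n=5,m=7: total = 123+12 = 135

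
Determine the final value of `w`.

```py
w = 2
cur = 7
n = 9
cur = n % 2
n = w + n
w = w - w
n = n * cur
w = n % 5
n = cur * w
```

1

cur = 9%2 = 1
n = 2+9 = 11
w = 2-2 = 0
n = 11*1 = 11
w = 11%5 = 1
n = 1*1 = 1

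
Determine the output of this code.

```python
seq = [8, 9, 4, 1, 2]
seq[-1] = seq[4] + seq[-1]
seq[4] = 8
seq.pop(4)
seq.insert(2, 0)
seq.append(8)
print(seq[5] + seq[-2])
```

9

seq[-1] = seq[4]+seq[-1] = 2+2 = 4 → [8, 9, 4, 1, 4]
seq[4] = 8 → [8, 9, 4, 1, 8]
pop(4) removes 8 → [8, 9, 4, 1]
insert 0 at 2 → [8, 9, 0, 4, 1]
append 8 → [8, 9, 0, 4, 1, 8]
seq[5]+seq[-2] = 8+1 = 9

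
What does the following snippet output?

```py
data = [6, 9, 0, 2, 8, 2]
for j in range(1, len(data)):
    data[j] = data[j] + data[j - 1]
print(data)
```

[6, 15, 15, 17, 25, 27]

j=1: data[1] = 9+6 = 15 → [6, 15, 0, 2, 8, 2]
j=2: data[2] = 0+15 = 15 → [6, 15, 15, 2, 8, 2]
j=3: data[3] = 2+15 = 17 → [6, 15, 15, 17, 8, 2]
j=4: data[4] = 8+17 = 25 → [6, 15, 15, 17, 25, 2]
j=5: data[5] = 2+25 = 27 → [6, 15, 15, 17, 25, 27]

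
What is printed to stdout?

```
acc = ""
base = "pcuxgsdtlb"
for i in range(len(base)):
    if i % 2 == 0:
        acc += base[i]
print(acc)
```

pugdl

i=0: add 'p' → 'p'
i=1: skip
i=2: add 'u' → 'pu'
i=3: skip
i=4: add 'g' → 'pug'
i=5: skip
i=6: add 'd' → 'pugd'
i=7: skip
i=8: add 'l' → 'pugdl'
i=9: skip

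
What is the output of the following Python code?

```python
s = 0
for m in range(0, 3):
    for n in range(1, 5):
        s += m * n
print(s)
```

m=0,n=1: s = 0+0 = 0
m=0,n=2: s = 0+0 = 0
m=0,n=3: s = 0+0 = 0
m=0,n=4: s = 0+0 = 0
m=1,n=1: s = 0+1 = 1
m=1,n=2: s = 1+2 = 3
m=1,n=3: s = 3+3 = 6
m=1,n=4: s = 6+4 = 10
m=2,n=1: s = 10+2 = 12
m=2,n=2: s = 12+4 = 16
m=2,n=3: s = 16+6 = 22
m=2,n=4: s = 22+8 = 30

30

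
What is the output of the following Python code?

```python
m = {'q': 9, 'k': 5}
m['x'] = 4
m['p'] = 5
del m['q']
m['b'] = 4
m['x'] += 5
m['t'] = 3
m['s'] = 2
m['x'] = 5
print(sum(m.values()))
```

24

m['x'] = 4 → {'q': 9, 'k': 5, 'x': 4}
m['p'] = 5 → {'q': 9, 'k': 5, 'x': 4, 'p': 5}
del 'q' → {'k': 5, 'x': 4, 'p': 5}
m['b'] = 4 → {'k': 5, 'x': 4, 'p': 5, 'b': 4}
m['x'] = 4+5 = 9 → {'k': 5, 'x': 9, 'p': 5, 'b': 4}
m['t'] = 3 → {'k': 5, 'x': 9, 'p': 5, 'b': 4, 't': 3}
m['s'] = 2 → {'k': 5, 'x': 9, 'p': 5, 'b': 4, 't': 3, 's': 2}
m['x'] = 5 → {'k': 5, 'x': 5, 'p': 5, 'b': 4, 't': 3, 's': 2}
sum of values = 24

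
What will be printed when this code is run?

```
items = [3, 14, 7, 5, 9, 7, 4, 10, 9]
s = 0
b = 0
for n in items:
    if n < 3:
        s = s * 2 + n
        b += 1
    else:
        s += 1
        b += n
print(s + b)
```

77

n=3: not <3, s = 0+1 = 1; b=3
n=14: not <3, s = 1+1 = 2; b=17
n=7: not <3, s = 2+1 = 3; b=24
n=5: not <3, s = 3+1 = 4; b=29
n=9: not <3, s = 4+1 = 5; b=38
n=7: not <3, s = 5+1 = 6; b=45
n=4: not <3, s = 6+1 = 7; b=49
n=10: not <3, s = 7+1 = 8; b=59
n=9: not <3, s = 8+1 = 9; b=68
s+b = 9+68 = 77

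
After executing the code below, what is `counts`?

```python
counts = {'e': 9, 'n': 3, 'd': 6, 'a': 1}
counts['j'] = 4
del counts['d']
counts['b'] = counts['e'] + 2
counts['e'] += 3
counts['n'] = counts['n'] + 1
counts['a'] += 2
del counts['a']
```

counts['j'] = 4 → {'e': 9, 'n': 3, 'd': 6, 'a': 1, 'j': 4}
del 'd' → {'e': 9, 'n': 3, 'a': 1, 'j': 4}
counts['b'] = counts['e']+2 = 11 → {'e': 9, 'n': 3, 'a': 1, 'j': 4, 'b': 11}
counts['e'] = 9+3 = 12 → {'e': 12, 'n': 3, 'a': 1, 'j': 4, 'b': 11}
counts['n'] = counts['n']+1 = 4 → {'e': 12, 'n': 4, 'a': 1, 'j': 4, 'b': 11}
counts['a'] = 1+2 = 3 → {'e': 12, 'n': 4, 'a': 3, 'j': 4, 'b': 11}
del 'a' → {'e': 12, 'n': 4, 'j': 4, 'b': 11}

{'e': 12, 'n': 4, 'j': 4, 'b': 11}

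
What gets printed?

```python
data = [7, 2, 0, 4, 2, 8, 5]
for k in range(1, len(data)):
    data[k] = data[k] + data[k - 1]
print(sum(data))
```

k=1: data[1] = 2+7 = 9 → [7, 9, 0, 4, 2, 8, 5]
k=2: data[2] = 0+9 = 9 → [7, 9, 9, 4, 2, 8, 5]
k=3: data[3] = 4+9 = 13 → [7, 9, 9, 13, 2, 8, 5]
k=4: data[4] = 2+13 = 15 → [7, 9, 9, 13, 15, 8, 5]
k=5: data[5] = 8+15 = 23 → [7, 9, 9, 13, 15, 23, 5]
k=6: data[6] = 5+23 = 28 → [7, 9, 9, 13, 15, 23, 28]
sum = 104

104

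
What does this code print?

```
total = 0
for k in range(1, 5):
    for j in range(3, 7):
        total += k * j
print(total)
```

180

k=1,j=3: total = 0+3 = 3
k=1,j=4: total = 3+4 = 7
k=1,j=5: total = 7+5 = 12
k=1,j=6: total = 12+6 = 18
k=2,j=3: total = 18+6 = 24
k=2,j=4: total = 24+8 = 32
k=2,j=5: total = 32+10 = 42
k=2,j=6: total = 42+12 = 54
k=3,j=3: total = 54+9 = 63
k=3,j=4: total = 63+12 = 75
k=3,j=5: total = 75+15 = 90
k=3,j=6: total = 90+18 = 108
k=4,j=3: total = 108+12 = 120
k=4,j=4: total = 120+16 = 136
k=4,j=5: total = 136+20 = 156
k=4,j=6: total = 156+24 = 180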